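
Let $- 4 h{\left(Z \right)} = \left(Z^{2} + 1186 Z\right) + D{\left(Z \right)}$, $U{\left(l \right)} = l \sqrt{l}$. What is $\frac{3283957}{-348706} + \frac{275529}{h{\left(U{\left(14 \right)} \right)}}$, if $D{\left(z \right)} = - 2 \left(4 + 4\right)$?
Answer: $- \frac{362569935432431}{41978290089770} - \frac{1143720879 \sqrt{14}}{240766090} \approx -26.411$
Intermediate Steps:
$D{\left(z \right)} = -16$ ($D{\left(z \right)} = \left(-2\right) 8 = -16$)
$U{\left(l \right)} = l^{\frac{3}{2}}$
$h{\left(Z \right)} = 4 - \frac{593 Z}{2} - \frac{Z^{2}}{4}$ ($h{\left(Z \right)} = - \frac{\left(Z^{2} + 1186 Z\right) - 16}{4} = - \frac{-16 + Z^{2} + 1186 Z}{4} = 4 - \frac{593 Z}{2} - \frac{Z^{2}}{4}$)
$\frac{3283957}{-348706} + \frac{275529}{h{\left(U{\left(14 \right)} \right)}} = \frac{3283957}{-348706} + \frac{275529}{4 - \frac{593 \cdot 14^{\frac{3}{2}}}{2} - \frac{\left(14^{\frac{3}{2}}\right)^{2}}{4}} = 3283957 \left(- \frac{1}{348706}\right) + \frac{275529}{4 - \frac{593 \cdot 14 \sqrt{14}}{2} - \frac{\left(14 \sqrt{14}\right)^{2}}{4}} = - \frac{3283957}{348706} + \frac{275529}{4 - 4151 \sqrt{14} - 686} = - \frac{3283957}{348706} + \frac{275529}{-682 - 4151 \sqrt{14}}$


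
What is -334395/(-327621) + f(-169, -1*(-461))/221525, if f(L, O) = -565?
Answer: 4926116434/4838416135 ≈ 1.0181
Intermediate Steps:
-334395/(-327621) + f(-169, -1*(-461))/221525 = -334395/(-327621) - 565/221525 = -334395*(-1/327621) - 565*1/221525 = 111465/109207 - 113/44305 = 4926116434/4838416135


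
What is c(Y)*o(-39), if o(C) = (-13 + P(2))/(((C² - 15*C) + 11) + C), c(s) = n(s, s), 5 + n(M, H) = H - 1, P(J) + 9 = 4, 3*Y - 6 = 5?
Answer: 21/1039 ≈ 0.020212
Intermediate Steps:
Y = 11/3 (Y = 2 + (⅓)*5 = 2 + 5/3 = 11/3 ≈ 3.6667)
P(J) = -5 (P(J) = -9 + 4 = -5)
n(M, H) = -6 + H (n(M, H) = -5 + (H - 1) = -5 + (-1 + H) = -6 + H)
c(s) = -6 + s
o(C) = -18/(11 + C² - 14*C) (o(C) = (-13 - 5)/(((C² - 15*C) + 11) + C) = -18/((11 + C² - 15*C) + C) = -18/(11 + C² - 14*C))
c(Y)*o(-39) = (-6 + 11/3)*(-18/(11 + (-39)² - 14*(-39))) = -(-42)/(11 + 1521 + 546) = -(-42)/2078 = -7/3*(-9/1039) = 21/1039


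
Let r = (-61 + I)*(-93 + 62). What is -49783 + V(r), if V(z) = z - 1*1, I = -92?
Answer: -45041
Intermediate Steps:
r = 4743 (r = (-61 - 92)*(-93 + 62) = -153*(-31) = 4743)
V(z) = -1 + z (V(z) = z - 1 = -1 + z)
-49783 + V(r) = -49783 + (-1 + 4743) = -49783 + 4742 = -45041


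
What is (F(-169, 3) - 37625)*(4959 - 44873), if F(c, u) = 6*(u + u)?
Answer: 1500327346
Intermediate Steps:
F(c, u) = 12*u (F(c, u) = 6*(2*u) = 12*u)
(F(-169, 3) - 37625)*(4959 - 44873) = (12*3 - 37625)*(4959 - 44873) = (36 - 37625)*(-39914) = -37589*(-39914) = 1500327346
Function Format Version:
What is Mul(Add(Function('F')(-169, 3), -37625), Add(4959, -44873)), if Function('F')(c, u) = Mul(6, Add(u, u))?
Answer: 1500327346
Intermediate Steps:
Function('F')(c, u) = Mul(12, u) (Function('F')(c, u) = Mul(6, Mul(2, u)) = Mul(12, u))
Mul(Add(Function('F')(-169, 3), -37625), Add(4959, -44873)) = Mul(Add(Mul(12, 3), -37625), Add(4959, -44873)) = Mul(Add(36, -37625), -39914) = Mul(-37589, -39914) = 1500327346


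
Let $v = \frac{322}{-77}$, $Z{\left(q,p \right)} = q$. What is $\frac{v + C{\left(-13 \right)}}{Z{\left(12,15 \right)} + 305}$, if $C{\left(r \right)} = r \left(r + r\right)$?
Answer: $\frac{3672}{3487} \approx 1.0531$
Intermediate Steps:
$v = - \frac{46}{11}$ ($v = 322 \left(- \frac{1}{77}\right) = - \frac{46}{11} \approx -4.1818$)
$C{\left(r \right)} = 2 r^{2}$ ($C{\left(r \right)} = r 2 r = 2 r^{2}$)
$\frac{v + C{\left(-13 \right)}}{Z{\left(12,15 \right)} + 305} = \frac{- \frac{46}{11} + 2 \left(-13\right)^{2}}{12 + 305} = \frac{- \frac{46}{11} + 2 \cdot 169}{317} = \left(- \frac{46}{11} + 338\right) \frac{1}{317} = \frac{3672}{11} \cdot \frac{1}{317} = \frac{3672}{3487}$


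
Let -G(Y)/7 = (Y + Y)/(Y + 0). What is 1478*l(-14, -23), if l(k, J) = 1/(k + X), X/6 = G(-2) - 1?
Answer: -739/52 ≈ -14.212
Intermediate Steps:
G(Y) = -14 (G(Y) = -7*(Y + Y)/(Y + 0) = -7*2*Y/Y = -7*2 = -14)
X = -90 (X = 6*(-14 - 1) = 6*(-15) = -90)
l(k, J) = 1/(-90 + k) (l(k, J) = 1/(k - 90) = 1/(-90 + k))
1478*l(-14, -23) = 1478/(-90 - 14) = 1478/(-104) = 1478*(-1/104) = -739/52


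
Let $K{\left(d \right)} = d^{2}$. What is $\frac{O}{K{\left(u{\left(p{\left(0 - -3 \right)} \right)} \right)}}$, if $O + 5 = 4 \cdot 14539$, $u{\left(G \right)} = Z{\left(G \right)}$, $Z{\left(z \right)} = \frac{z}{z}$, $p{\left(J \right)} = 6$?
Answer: $58151$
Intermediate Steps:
$Z{\left(z \right)} = 1$
$u{\left(G \right)} = 1$
$O = 58151$ ($O = -5 + 4 \cdot 14539 = -5 + 58156 = 58151$)
$\frac{O}{K{\left(u{\left(p{\left(0 - -3 \right)} \right)} \right)}} = \frac{58151}{1^{2}} = \frac{58151}{1} = 58151 \cdot 1 = 58151$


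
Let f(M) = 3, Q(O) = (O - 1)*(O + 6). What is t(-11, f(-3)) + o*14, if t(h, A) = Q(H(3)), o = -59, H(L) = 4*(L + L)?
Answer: -136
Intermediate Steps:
H(L) = 8*L (H(L) = 4*(2*L) = 8*L)
Q(O) = (-1 + O)*(6 + O)
t(h, A) = 690 (t(h, A) = -6 + (8*3)**2 + 5*(8*3) = -6 + 24**2 + 5*24 = -6 + 576 + 120 = 690)
t(-11, f(-3)) + o*14 = 690 - 59*14 = 690 - 826 = -136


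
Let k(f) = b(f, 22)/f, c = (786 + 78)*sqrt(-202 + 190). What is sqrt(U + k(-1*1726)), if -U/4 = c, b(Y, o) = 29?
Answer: sqrt(-50054 - 20591373312*I*sqrt(3))/1726 ≈ 77.369 - 77.369*I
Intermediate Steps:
c = 1728*I*sqrt(3) (c = 864*sqrt(-12) = 864*(2*I*sqrt(3)) = 1728*I*sqrt(3) ≈ 2993.0*I)
k(f) = 29/f
U = -6912*I*sqrt(3) ≈ -11972.0*I
sqrt(U + k(-1*1726)) = sqrt(-6912*I*sqrt(3) + 29/((-1*1726))) = sqrt(-6912*I*sqrt(3) + 29/(-1726)) = sqrt(-6912*I*sqrt(3) + 29*(-1/1726)) = sqrt(-6912*I*sqrt(3) - 29/1726) = sqrt(-29/1726 - 6912*I*sqrt(3))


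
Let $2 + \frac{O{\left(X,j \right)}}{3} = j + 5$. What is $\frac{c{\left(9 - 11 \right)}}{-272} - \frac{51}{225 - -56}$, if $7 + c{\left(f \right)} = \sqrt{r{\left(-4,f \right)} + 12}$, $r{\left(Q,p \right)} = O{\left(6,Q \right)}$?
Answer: $- \frac{3187}{19108} \approx -0.16679$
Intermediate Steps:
$O{\left(X,j \right)} = 9 + 3 j$ ($O{\left(X,j \right)} = -6 + 3 \left(j + 5\right) = -6 + 3 \left(5 + j\right) = -6 + \left(15 + 3 j\right) = 9 + 3 j$)
$r{\left(Q,p \right)} = 9 + 3 Q$
$c{\left(f \right)} = -4$ ($c{\left(f \right)} = -7 + \sqrt{\left(9 + 3 \left(-4\right)\right) + 12} = -7 + \sqrt{\left(9 - 12\right) + 12} = -7 + \sqrt{-3 + 12} = -7 + \sqrt{9} = -7 + 3 = -4$)
$\frac{c{\left(9 - 11 \right)}}{-272} - \frac{51}{225 - -56} = - \frac{4}{-272} - \frac{51}{225 - -56} = \left(-4\right) \left(- \frac{1}{272}\right) - \frac{51}{225 + 56} = \frac{1}{68} - \frac{51}{281} = - \frac{3187}{19108}$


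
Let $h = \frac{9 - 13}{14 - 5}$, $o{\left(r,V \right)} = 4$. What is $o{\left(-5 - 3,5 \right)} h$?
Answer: $- \frac{16}{9} \approx -1.7778$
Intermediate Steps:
$h = - \frac{4}{9} \approx -0.44444$
$o{\left(-5 - 3,5 \right)} h = 4 \left(- \frac{4}{9}\right) = - \frac{16}{9}$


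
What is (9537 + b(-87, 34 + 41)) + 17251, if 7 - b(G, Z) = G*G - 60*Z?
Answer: 23726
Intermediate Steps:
b(G, Z) = 7 - G**2 + 60*Z (b(G, Z) = 7 - (G*G - 60*Z) = 7 - (G**2 - 60*Z) = 7 + (-G**2 + 60*Z) = 7 - G**2 + 60*Z)
(9537 + b(-87, 34 + 41)) + 17251 = (9537 + (7 - 1*(-87)**2 + 60*(34 + 41))) + 17251 = (9537 + (7 - 1*7569 + 60*75)) + 17251 = (9537 + (7 - 7569 + 4500)) + 17251 = (9537 - 3062) + 17251 = 6475 + 17251 = 23726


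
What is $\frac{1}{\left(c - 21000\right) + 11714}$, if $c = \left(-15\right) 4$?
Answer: $- \frac{1}{9346} \approx -0.000107$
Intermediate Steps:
$c = -60$
$\frac{1}{\left(c - 21000\right) + 11714} = \frac{1}{\left(-60 - 21000\right) + 11714} = \frac{1}{-21060 + 11714} = \frac{1}{-9346} = - \frac{1}{9346}$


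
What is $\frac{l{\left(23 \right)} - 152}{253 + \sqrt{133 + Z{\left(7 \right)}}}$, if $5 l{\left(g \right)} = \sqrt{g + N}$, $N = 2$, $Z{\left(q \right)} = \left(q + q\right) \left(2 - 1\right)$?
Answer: $- \frac{38203}{63862} + \frac{1057 \sqrt{3}}{63862} \approx -0.56954$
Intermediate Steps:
$Z{\left(q \right)} = 2 q$ ($Z{\left(q \right)} = 2 q 1 = 2 q$)
$l{\left(g \right)} = \frac{\sqrt{2 + g}}{5}$ ($l{\left(g \right)} = \frac{\sqrt{g + 2}}{5} = \frac{\sqrt{2 + g}}{5}$)
$\frac{l{\left(23 \right)} - 152}{253 + \sqrt{133 + Z{\left(7 \right)}}} = \frac{\frac{\sqrt{2 + 23}}{5} - 152}{253 + \sqrt{133 + 2 \cdot 7}} = \frac{\frac{\sqrt{25}}{5} - 152}{253 + \sqrt{133 + 14}} = \frac{\frac{1}{5} \cdot 5 - 152}{253 + \sqrt{147}} = \frac{1 - 152}{253 + 7 \sqrt{3}} = - \frac{151}{253 + 7 \sqrt{3}}$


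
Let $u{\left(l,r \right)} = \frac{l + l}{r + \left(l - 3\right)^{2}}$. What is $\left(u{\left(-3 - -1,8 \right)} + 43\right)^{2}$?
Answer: $\frac{2002225}{1089} \approx 1838.6$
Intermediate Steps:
$u{\left(l,r \right)} = \frac{2 l}{r + \left(-3 + l\right)^{2}}$
$\left(u{\left(-3 - -1,8 \right)} + 43\right)^{2} = \left(\frac{2 \left(-3 - -1\right)}{8 + \left(-3 - 2\right)^{2}} + 43\right)^{2} = \left(\frac{2 \left(-3 + 1\right)}{8 + \left(-3 + \left(-3 + 1\right)\right)^{2}} + 43\right)^{2} = \left(2 \left(-2\right) \frac{1}{8 + \left(-3 - 2\right)^{2}} + 43\right)^{2} = \left(2 \left(-2\right) \frac{1}{8 + \left(-5\right)^{2}} + 43\right)^{2} = \left(2 \left(-2\right) \frac{1}{8 + 25} + 43\right)^{2} = \left(2 \left(-2\right) \frac{1}{33} + 43\right)^{2} = \left(- \frac{4}{33} + 43\right)^{2} = \left(\frac{1415}{33}\right)^{2} = \frac{2002225}{1089}$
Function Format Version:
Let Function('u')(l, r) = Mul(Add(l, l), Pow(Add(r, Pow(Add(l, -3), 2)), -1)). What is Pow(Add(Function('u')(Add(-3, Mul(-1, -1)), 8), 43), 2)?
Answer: Rational(2002225, 1089) ≈ 1838.6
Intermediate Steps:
Function('u')(l, r) = Mul(2, l, Pow(Add(r, Pow(Add(-3, l), 2)), -1)) (Function('u')(l, r) = Mul(Mul(2, l), Pow(Add(r, Pow(Add(-3, l), 2)), -1)) = Mul(2, l, Pow(Add(r, Pow(Add(-3, l), 2)), -1)))
Pow(Add(Function('u')(Add(-3, Mul(-1, -1)), 8), 43), 2) = Pow(Add(Mul(2, Add(-3, Mul(-1, -1)), Pow(Add(8, Pow(Add(-3, Add(-3, Mul(-1, -1))), 2)), -1)), 43), 2) = Pow(Add(Mul(2, Add(-3, 1), Pow(Add(8, Pow(Add(-3, Add(-3, 1)), 2)), -1)), 43), 2) = Pow(Add(Mul(2, -2, Pow(Add(8, Pow(Add(-3, -2), 2)), -1)), 43), 2) = Pow(Add(Mul(2, -2, Pow(Add(8, Pow(-5, 2)), -1)), 43), 2) = Pow(Add(Mul(2, -2, Pow(Add(8, 25), -1)), 43), 2) = Pow(Add(Mul(2, -2, Pow(33, -1)), 43), 2) = Pow(Add(Mul(2, -2, Rational(1, 33)), 43), 2) = Pow(Add(Rational(-4, 33), 43), 2) = Pow(Rational(1415, 33), 2) = Rational(2002225, 1089)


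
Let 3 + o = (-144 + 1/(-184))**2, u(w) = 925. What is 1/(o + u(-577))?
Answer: 33856/733306241 ≈ 4.6169e-5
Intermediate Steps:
o = 701989441/33856 (o = -3 + (-144 + 1/(-184))**2 = -3 + (-144 - 1/184)**2 = -3 + (-26497/184)**2 = -3 + 702091009/33856 = 701989441/33856 ≈ 20735.)
1/(o + u(-577)) = 1/(701989441/33856 + 925) = 1/(733306241/33856) = 33856/733306241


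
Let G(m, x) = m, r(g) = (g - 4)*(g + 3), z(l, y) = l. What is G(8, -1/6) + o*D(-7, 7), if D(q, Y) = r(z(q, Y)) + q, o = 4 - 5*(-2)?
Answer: 526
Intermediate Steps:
r(g) = (-4 + g)*(3 + g)
o = 14 (o = 4 + 10 = 14)
D(q, Y) = -12 + q**2 (D(q, Y) = (-12 + q**2 - q) + q = -12 + q**2)
G(8, -1/6) + o*D(-7, 7) = 8 + 14*(-12 + (-7)**2) = 8 + 14*(-12 + 49) = 8 + 14*37 = 8 + 518 = 526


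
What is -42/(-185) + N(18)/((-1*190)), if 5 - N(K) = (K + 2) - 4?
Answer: 2003/7030 ≈ 0.28492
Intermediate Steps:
N(K) = 7 - K (N(K) = 5 - ((K + 2) - 4) = 5 - ((2 + K) - 4) = 5 - (-2 + K) = 5 + (2 - K) = 7 - K)
-42/(-185) + N(18)/((-1*190)) = -42/(-185) + (7 - 1*18)/((-1*190)) = -42*(-1/185) + (7 - 18)/(-190) = 42/185 - 11*(-1/190) = 42/185 + 11/190 = 2003/7030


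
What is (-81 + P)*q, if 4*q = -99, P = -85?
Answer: 8217/2 ≈ 4108.5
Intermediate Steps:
q = -99/4 (q = (1/4)*(-99) = -99/4 ≈ -24.750)
(-81 + P)*q = (-81 - 85)*(-99/4) = -166*(-99/4) = 8217/2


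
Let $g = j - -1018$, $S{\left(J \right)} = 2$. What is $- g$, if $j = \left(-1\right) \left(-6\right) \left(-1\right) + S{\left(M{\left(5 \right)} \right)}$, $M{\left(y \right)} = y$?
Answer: $-1014$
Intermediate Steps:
$j = -4$ ($j = \left(-1\right) \left(-6\right) \left(-1\right) + 2 = 6 \left(-1\right) + 2 = -6 + 2 = -4$)
$g = 1014$ ($g = -4 - -1018 = -4 + 1018 = 1014$)
$- g = \left(-1\right) 1014 = -1014$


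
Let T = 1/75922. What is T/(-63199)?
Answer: -1/4798194478 ≈ -2.0841e-10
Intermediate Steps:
T = 1/75922 ≈ 1.3171e-5
T/(-63199) = (1/75922)/(-63199) = (1/75922)*(-1/63199) = -1/4798194478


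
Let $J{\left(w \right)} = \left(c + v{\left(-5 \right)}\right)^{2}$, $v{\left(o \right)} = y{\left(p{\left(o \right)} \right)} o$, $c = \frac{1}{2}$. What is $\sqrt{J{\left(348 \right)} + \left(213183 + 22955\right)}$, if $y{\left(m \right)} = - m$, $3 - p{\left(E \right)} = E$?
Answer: $\frac{\sqrt{951113}}{2} \approx 487.63$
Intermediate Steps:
$p{\left(E \right)} = 3 - E$
$c = \frac{1}{2} \approx 0.5$
$v{\left(o \right)} = o \left(-3 + o\right)$ ($v{\left(o \right)} = - (3 - o) o = \left(-3 + o\right) o = o \left(-3 + o\right)$)
$J{\left(w \right)} = \frac{6561}{4}$ ($J{\left(w \right)} = \left(\frac{1}{2} - 5 \left(-3 - 5\right)\right)^{2} = \left(\frac{1}{2} - -40\right)^{2} = \left(\frac{1}{2} + 40\right)^{2} = \left(\frac{81}{2}\right)^{2} = \frac{6561}{4}$)
$\sqrt{J{\left(348 \right)} + \left(213183 + 22955\right)} = \sqrt{\frac{6561}{4} + \left(213183 + 22955\right)} = \sqrt{\frac{6561}{4} + 236138} = \sqrt{\frac{951113}{4}} = \frac{\sqrt{951113}}{2}$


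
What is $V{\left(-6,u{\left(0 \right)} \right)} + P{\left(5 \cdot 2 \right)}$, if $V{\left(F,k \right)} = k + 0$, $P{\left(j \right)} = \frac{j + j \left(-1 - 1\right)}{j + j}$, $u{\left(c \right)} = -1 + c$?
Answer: $- \frac{3}{2} \approx -1.5$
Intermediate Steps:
$P{\left(j \right)} = - \frac{1}{2}$ ($P{\left(j \right)} = \frac{j + j \left(-2\right)}{2 j} = \left(j - 2 j\right) \frac{1}{2 j} = - j \frac{1}{2 j} = - \frac{1}{2}$)
$V{\left(F,k \right)} = k$
$V{\left(-6,u{\left(0 \right)} \right)} + P{\left(5 \cdot 2 \right)} = \left(-1 + 0\right) - \frac{1}{2} = -1 - \frac{1}{2} = - \frac{3}{2}$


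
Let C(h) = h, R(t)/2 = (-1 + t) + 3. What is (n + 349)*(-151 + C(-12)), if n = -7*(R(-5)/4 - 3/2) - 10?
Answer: -58680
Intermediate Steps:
R(t) = 4 + 2*t (R(t) = 2*((-1 + t) + 3) = 2*(2 + t) = 4 + 2*t)
n = 11 (n = -7*((4 + 2*(-5))/4 - 3/2) - 10 = -7*((4 - 10)*(1/4) - 3*1/2) - 10 = -7*(-6*1/4 - 3/2) - 10 = -7*(-3/2 - 3/2) - 10 = -7*(-3) - 10 = 21 - 10 = 11)
(n + 349)*(-151 + C(-12)) = (11 + 349)*(-151 - 12) = 360*(-163) = -58680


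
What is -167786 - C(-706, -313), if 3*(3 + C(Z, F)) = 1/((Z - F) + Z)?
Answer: -553180550/3297 ≈ -1.6778e+5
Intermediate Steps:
C(Z, F) = -3 + 1/(3*(-F + 2*Z)) (C(Z, F) = -3 + 1/(3*((Z - F) + Z)) = -3 + 1/(3*(-F + 2*Z)))
-167786 - C(-706, -313) = -167786 - (-1 - 9*(-313) + 18*(-706))/(3*(-313 - 2*(-706))) = -167786 - (-1 + 2817 - 12708)/(3*(-313 + 1412)) = -167786 - (-9892)/(3*1099) = -167786 - 1*(-9892/3297) = -167786 + 9892/3297 = -553180550/3297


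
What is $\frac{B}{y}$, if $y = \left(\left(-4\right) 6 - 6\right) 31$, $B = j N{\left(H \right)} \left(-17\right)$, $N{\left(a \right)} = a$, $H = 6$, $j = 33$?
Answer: $\frac{561}{155} \approx 3.6194$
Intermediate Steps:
$B = -3366$ ($B = 33 \cdot 6 \left(-17\right) = 198 \left(-17\right) = -3366$)
$y = -930$ ($y = \left(-24 - 6\right) 31 = \left(-30\right) 31 = -930$)
$\frac{B}{y} = - \frac{3366}{-930} = \left(-3366\right) \left(- \frac{1}{930}\right) = \frac{561}{155}$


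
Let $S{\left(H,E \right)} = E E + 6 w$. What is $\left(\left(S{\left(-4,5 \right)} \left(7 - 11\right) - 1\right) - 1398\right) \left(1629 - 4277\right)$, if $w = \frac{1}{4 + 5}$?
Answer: $\frac{11929240}{3} \approx 3.9764 \cdot 10^{6}$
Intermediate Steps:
$w = \frac{1}{9} \approx 0.11111$
$S{\left(H,E \right)} = \frac{2}{3} + E^{2}$ ($S{\left(H,E \right)} = E E + 6 \cdot \frac{1}{9} = E^{2} + \frac{2}{3} = \frac{2}{3} + E^{2}$)
$\left(\left(S{\left(-4,5 \right)} \left(7 - 11\right) - 1\right) - 1398\right) \left(1629 - 4277\right) = \left(\left(\left(\frac{2}{3} + 5^{2}\right) \left(7 - 11\right) - 1\right) - 1398\right) \left(1629 - 4277\right) = \left(\left(\left(\frac{2}{3} + 25\right) \left(-4\right) - 1\right) - 1398\right) \left(-2648\right) = \left(\left(\frac{77}{3} \left(-4\right) - 1\right) - 1398\right) \left(-2648\right) = \left(\left(- \frac{308}{3} - 1\right) - 1398\right) \left(-2648\right) = \left(- \frac{311}{3} - 1398\right) \left(-2648\right) = \left(- \frac{4505}{3}\right) \left(-2648\right) = \frac{11929240}{3}$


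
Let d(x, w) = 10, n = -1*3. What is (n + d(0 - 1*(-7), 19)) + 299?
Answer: 306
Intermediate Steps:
n = -3
(n + d(0 - 1*(-7), 19)) + 299 = (-3 + 10) + 299 = 7 + 299 = 306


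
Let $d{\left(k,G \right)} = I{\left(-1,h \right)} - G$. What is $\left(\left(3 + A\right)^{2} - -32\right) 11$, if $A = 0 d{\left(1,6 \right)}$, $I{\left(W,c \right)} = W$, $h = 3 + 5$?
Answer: $451$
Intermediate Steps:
$h = 8$
$d{\left(k,G \right)} = -1 - G$
$A = 0$ ($A = 0 \left(-1 - 6\right) = 0 \left(-7\right) = 0$)
$\left(\left(3 + A\right)^{2} - -32\right) 11 = \left(\left(3 + 0\right)^{2} - -32\right) 11 = \left(3^{2} + 32\right) 11 = \left(9 + 32\right) 11 = 41 \cdot 11 = 451$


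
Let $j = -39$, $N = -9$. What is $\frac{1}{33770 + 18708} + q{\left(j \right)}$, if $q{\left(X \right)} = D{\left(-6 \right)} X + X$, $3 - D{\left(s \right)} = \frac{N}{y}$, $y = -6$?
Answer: $- \frac{2558302}{26239} \approx -97.5$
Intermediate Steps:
$D{\left(s \right)} = \frac{3}{2}$ ($D{\left(s \right)} = 3 - - \frac{9}{-6} = 3 - \left(-9\right) \left(- \frac{1}{6}\right) = 3 - \frac{3}{2} = \frac{3}{2}$)
$q{\left(X \right)} = \frac{5 X}{2}$ ($q{\left(X \right)} = \frac{3 X}{2} + X = \frac{5 X}{2}$)
$\frac{1}{33770 + 18708} + q{\left(j \right)} = \frac{1}{33770 + 18708} + \frac{5}{2} \left(-39\right) = \frac{1}{52478} - \frac{195}{2} = - \frac{2558302}{26239}$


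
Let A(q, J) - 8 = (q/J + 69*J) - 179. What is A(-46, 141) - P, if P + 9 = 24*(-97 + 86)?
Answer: 1386125/141 ≈ 9830.7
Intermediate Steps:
A(q, J) = -171 + 69*J + q/J (A(q, J) = 8 + ((q/J + 69*J) - 179) = 8 + ((69*J + q/J) - 179) = 8 + (-179 + 69*J + q/J) = -171 + 69*J + q/J)
P = -273 (P = -9 + 24*(-97 + 86) = -9 + 24*(-11) = -9 - 264 = -273)
A(-46, 141) - P = (-171 + 69*141 - 46/141) - 1*(-273) = (-171 + 9729 - 46*1/141) + 273 = (-171 + 9729 - 46/141) + 273 = 1347632/141 + 273 = 1386125/141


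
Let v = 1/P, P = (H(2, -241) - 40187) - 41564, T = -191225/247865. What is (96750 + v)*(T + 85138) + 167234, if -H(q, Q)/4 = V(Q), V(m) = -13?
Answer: 11120389197257639913/1350021509 ≈ 8.2372e+9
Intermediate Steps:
T = -38245/49573 (T = -191225*1/247865 = -38245/49573 ≈ -0.77149)
H(q, Q) = 52 (H(q, Q) = -4*(-13) = 52)
P = -81699 (P = (52 - 40187) - 41564 = -40135 - 41564 = -81699)
v = -1/81699 (v = 1/(-81699) = -1/81699 ≈ -1.2240e-5)
(96750 + v)*(T + 85138) + 167234 = (96750 - 1/81699)*(-38245/49573 + 85138) + 167234 = (7904378249/81699)*(4220507829/49573) + 167234 = 11120163427760603807/1350021509 + 167234 = 11120389197257639913/1350021509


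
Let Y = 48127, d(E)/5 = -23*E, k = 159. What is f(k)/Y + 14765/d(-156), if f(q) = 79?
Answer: 142402483/172679676 ≈ 0.82466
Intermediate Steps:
d(E) = -115*E (d(E) = 5*(-23*E) = -115*E)
f(k)/Y + 14765/d(-156) = 79/48127 + 14765/((-115*(-156))) = 79*(1/48127) + 14765/17940 = 79/48127 + 14765*(1/17940) = 79/48127 + 2953/3588 = 142402483/172679676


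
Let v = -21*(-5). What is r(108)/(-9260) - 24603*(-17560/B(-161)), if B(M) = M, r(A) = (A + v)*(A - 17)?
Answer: -4000588697463/1490860 ≈ -2.6834e+6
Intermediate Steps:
v = 105
r(A) = (-17 + A)*(105 + A) (r(A) = (A + 105)*(A - 17) = (105 + A)*(-17 + A) = (-17 + A)*(105 + A))
r(108)/(-9260) - 24603*(-17560/B(-161)) = (-1785 + 108² + 88*108)/(-9260) - 24603/((-161/(-17560))) = (-1785 + 11664 + 9504)*(-1/9260) - 24603/((-161*(-1/17560))) = 19383*(-1/9260) - 24603/161/17560 = -19383/9260 - 24603*17560/161 = -19383/9260 - 432028680/161 = -4000588697463/1490860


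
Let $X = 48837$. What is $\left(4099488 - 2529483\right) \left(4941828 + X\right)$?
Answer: $7835369003325$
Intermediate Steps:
$\left(4099488 - 2529483\right) \left(4941828 + X\right) = \left(4099488 - 2529483\right) \left(4941828 + 48837\right) = 1570005 \cdot 4990665 = 7835369003325$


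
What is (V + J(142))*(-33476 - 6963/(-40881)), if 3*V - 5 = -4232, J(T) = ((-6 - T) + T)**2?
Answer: 626328454863/13627 ≈ 4.5962e+7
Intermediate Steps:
J(T) = 36 (J(T) = (-6)**2 = 36)
V = -1409 (V = 5/3 + (1/3)*(-4232) = 5/3 - 4232/3 = -1409)
(V + J(142))*(-33476 - 6963/(-40881)) = (-1409 + 36)*(-33476 - 6963/(-40881)) = -1373*(-33476 - 6963*(-1/40881)) = -1373*(-33476 + 2321/13627) = -1373*(-456175131/13627) = 626328454863/13627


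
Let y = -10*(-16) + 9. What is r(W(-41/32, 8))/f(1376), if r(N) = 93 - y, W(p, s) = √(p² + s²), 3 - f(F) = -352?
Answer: -76/355 ≈ -0.21408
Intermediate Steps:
f(F) = 355 (f(F) = 3 - 1*(-352) = 3 + 352 = 355)
y = 169 (y = 160 + 9 = 169)
r(N) = -76 (r(N) = 93 - 1*169 = 93 - 169 = -76)
r(W(-41/32, 8))/f(1376) = -76/355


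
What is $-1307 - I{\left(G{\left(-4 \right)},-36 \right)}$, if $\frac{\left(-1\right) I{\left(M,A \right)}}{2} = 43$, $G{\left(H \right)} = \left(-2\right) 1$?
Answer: $-1221$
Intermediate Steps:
$G{\left(H \right)} = -2$
$I{\left(M,A \right)} = -86$ ($I{\left(M,A \right)} = \left(-2\right) 43 = -86$)
$-1307 - I{\left(G{\left(-4 \right)},-36 \right)} = -1307 - -86 = -1307 + 86 = -1221$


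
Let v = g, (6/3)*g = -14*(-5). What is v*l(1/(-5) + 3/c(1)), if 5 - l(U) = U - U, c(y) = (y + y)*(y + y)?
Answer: 175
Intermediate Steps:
c(y) = 4*y**2 (c(y) = (2*y)*(2*y) = 4*y**2)
g = 35 (g = (-14*(-5))/2 = (1/2)*70 = 35)
v = 35
l(U) = 5 (l(U) = 5 - (U - U) = 5 - 1*0 = 5 + 0 = 5)
v*l(1/(-5) + 3/c(1)) = 35*5 = 175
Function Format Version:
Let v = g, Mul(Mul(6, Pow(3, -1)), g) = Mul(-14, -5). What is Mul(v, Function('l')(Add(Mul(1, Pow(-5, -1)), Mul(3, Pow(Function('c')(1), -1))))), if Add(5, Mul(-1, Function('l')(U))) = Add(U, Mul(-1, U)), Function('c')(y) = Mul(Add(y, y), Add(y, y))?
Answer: 175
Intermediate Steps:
Function('c')(y) = Mul(4, Pow(y, 2)) (Function('c')(y) = Mul(Mul(2, y), Mul(2, y)) = Mul(4, Pow(y, 2)))
g = 35 (g = Mul(Rational(1, 2), Mul(-14, -5)) = Mul(Rational(1, 2), 70) = 35)
v = 35
Function('l')(U) = 5 (Function('l')(U) = Add(5, Mul(-1, Add(U, Mul(-1, U)))) = Add(5, Mul(-1, 0)) = Add(5, 0) = 5)
Mul(v, Function('l')(Add(Mul(1, Pow(-5, -1)), Mul(3, Pow(Function('c')(1), -1))))) = Mul(35, 5) = 175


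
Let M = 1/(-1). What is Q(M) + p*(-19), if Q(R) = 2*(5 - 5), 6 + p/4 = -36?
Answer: 3192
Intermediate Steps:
p = -168 (p = -24 + 4*(-36) = -24 - 144 = -168)
M = -1
Q(R) = 0 (Q(R) = 2*0 = 0)
Q(M) + p*(-19) = 0 - 168*(-19) = 0 + 3192 = 3192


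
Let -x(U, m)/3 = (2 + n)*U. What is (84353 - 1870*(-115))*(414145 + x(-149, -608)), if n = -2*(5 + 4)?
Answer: 121854925179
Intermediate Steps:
n = -18 (n = -2*9 = -18)
x(U, m) = 48*U (x(U, m) = -3*(2 - 18)*U = -(-48)*U = 48*U)
(84353 - 1870*(-115))*(414145 + x(-149, -608)) = (84353 - 1870*(-115))*(414145 + 48*(-149)) = (84353 + 215050)*(414145 - 7152) = 299403*406993 = 121854925179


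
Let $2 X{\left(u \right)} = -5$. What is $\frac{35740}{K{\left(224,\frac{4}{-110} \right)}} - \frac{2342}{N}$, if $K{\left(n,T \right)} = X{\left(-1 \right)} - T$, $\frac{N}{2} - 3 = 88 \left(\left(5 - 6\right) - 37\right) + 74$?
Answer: $- \frac{12843566459}{885357} \approx -14507.0$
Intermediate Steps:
$X{\left(u \right)} = - \frac{5}{2}$ ($X{\left(u \right)} = \frac{1}{2} \left(-5\right) = - \frac{5}{2}$)
$N = -6534$ ($N = 6 + 2 \left(88 \left(\left(5 - 6\right) - 37\right) + 74\right) = 6 + 2 \left(88 \left(-1 - 37\right) + 74\right) = 6 + 2 \left(88 \left(-38\right) + 74\right) = 6 + 2 \left(-3344 + 74\right) = 6 + 2 \left(-3270\right) = 6 - 6540 = -6534$)
$K{\left(n,T \right)} = - \frac{5}{2} - T$
$\frac{35740}{K{\left(224,\frac{4}{-110} \right)}} - \frac{2342}{N} = \frac{35740}{- \frac{5}{2} - \frac{4}{-110}} - \frac{2342}{-6534} = \frac{35740}{- \frac{5}{2} - 4 \left(- \frac{1}{110}\right)} - - \frac{1171}{3267} = \frac{35740}{- \frac{5}{2} - - \frac{2}{55}} + \frac{1171}{3267} = \frac{35740}{- \frac{5}{2} + \frac{2}{55}} + \frac{1171}{3267} = \frac{35740}{- \frac{271}{110}} + \frac{1171}{3267} = 35740 \left(- \frac{110}{271}\right) + \frac{1171}{3267} = - \frac{3931400}{271} + \frac{1171}{3267} = - \frac{12843566459}{885357}$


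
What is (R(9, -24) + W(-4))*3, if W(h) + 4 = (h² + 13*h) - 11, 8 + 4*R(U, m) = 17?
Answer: -585/4 ≈ -146.25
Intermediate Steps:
R(U, m) = 9/4 (R(U, m) = -2 + (¼)*17 = -2 + 17/4 = 9/4)
W(h) = -15 + h² + 13*h (W(h) = -4 + ((h² + 13*h) - 11) = -4 + (-11 + h² + 13*h) = -15 + h² + 13*h)
(R(9, -24) + W(-4))*3 = (9/4 + (-15 + (-4)² + 13*(-4)))*3 = (9/4 + (-15 + 16 - 52))*3 = (9/4 - 51)*3 = -195/4*3 = -585/4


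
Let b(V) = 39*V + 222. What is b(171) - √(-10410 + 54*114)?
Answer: 6891 - I*√4254 ≈ 6891.0 - 65.223*I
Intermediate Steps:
b(V) = 222 + 39*V
b(171) - √(-10410 + 54*114) = (222 + 39*171) - √(-10410 + 54*114) = (222 + 6669) - √(-10410 + 6156) = 6891 - √(-4254) = 6891 - I*√4254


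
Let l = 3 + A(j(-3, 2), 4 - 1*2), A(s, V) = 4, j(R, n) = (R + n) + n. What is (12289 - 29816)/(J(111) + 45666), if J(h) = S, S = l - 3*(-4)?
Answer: -17527/45685 ≈ -0.38365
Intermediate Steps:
j(R, n) = R + 2*n
l = 7 (l = 3 + 4 = 7)
S = 19 (S = 7 - 3*(-4) = 7 + 12 = 19)
J(h) = 19
(12289 - 29816)/(J(111) + 45666) = (12289 - 29816)/(19 + 45666) = -17527/45685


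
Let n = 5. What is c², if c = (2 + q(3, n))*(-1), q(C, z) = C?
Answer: 25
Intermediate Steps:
c = -5 (c = (2 + 3)*(-1) = 5*(-1) = -5)
c² = (-5)² = 25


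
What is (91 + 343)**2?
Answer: 188356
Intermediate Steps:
(91 + 343)**2 = 434**2 = 188356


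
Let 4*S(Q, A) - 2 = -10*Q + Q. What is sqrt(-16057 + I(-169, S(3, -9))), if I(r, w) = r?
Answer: I*sqrt(16226) ≈ 127.38*I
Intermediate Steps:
S(Q, A) = 1/2 - 9*Q/4 (S(Q, A) = 1/2 + (-10*Q + Q)/4 = 1/2 + (-9*Q)/4 = 1/2 - 9*Q/4)
sqrt(-16057 + I(-169, S(3, -9))) = sqrt(-16057 - 169) = sqrt(-16226) = I*sqrt(16226)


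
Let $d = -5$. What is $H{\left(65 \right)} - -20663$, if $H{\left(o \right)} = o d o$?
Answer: $-462$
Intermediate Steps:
$H{\left(o \right)} = - 5 o^{2}$ ($H{\left(o \right)} = o \left(-5\right) o = - 5 o o = - 5 o^{2}$)
$H{\left(65 \right)} - -20663 = - 5 \cdot 65^{2} - -20663 = \left(-5\right) 4225 + 20663 = -21125 + 20663 = -462$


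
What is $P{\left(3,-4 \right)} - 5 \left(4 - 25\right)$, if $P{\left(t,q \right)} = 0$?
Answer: $105$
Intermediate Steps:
$P{\left(3,-4 \right)} - 5 \left(4 - 25\right) = 0 - 5 \left(4 - 25\right) = 0 - -105 = 0 + 105 = 105$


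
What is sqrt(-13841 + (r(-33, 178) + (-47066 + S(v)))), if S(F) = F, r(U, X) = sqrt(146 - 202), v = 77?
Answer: sqrt(-60830 + 2*I*sqrt(14)) ≈ 0.015 + 246.64*I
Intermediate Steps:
r(U, X) = 2*I*sqrt(14) (r(U, X) = sqrt(-56) = 2*I*sqrt(14))
sqrt(-13841 + (r(-33, 178) + (-47066 + S(v)))) = sqrt(-13841 + (2*I*sqrt(14) + (-47066 + 77))) = sqrt(-13841 + (2*I*sqrt(14) - 46989)) = sqrt(-13841 + (-46989 + 2*I*sqrt(14))) = sqrt(-60830 + 2*I*sqrt(14))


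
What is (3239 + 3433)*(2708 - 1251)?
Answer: 9721104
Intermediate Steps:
(3239 + 3433)*(2708 - 1251) = 6672*1457 = 9721104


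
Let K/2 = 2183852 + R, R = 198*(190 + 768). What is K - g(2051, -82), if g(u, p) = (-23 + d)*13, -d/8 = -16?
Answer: 4745707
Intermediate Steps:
R = 189684 (R = 198*958 = 189684)
d = 128 (d = -8*(-16) = 128)
K = 4747072 (K = 2*(2183852 + 189684) = 2*2373536 = 4747072)
g(u, p) = 1365 (g(u, p) = (-23 + 128)*13 = 105*13 = 1365)
K - g(2051, -82) = 4747072 - 1*1365 = 4747072 - 1365 = 4745707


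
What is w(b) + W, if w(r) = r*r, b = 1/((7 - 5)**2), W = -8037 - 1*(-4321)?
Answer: -59455/16 ≈ -3715.9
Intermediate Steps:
W = -3716 (W = -8037 + 4321 = -3716)
b = 1/4 (b = 1/(2**2) = 1/4 ≈ 0.25000)
w(r) = r**2
w(b) + W = (1/4)**2 - 3716 = 1/16 - 3716 = -59455/16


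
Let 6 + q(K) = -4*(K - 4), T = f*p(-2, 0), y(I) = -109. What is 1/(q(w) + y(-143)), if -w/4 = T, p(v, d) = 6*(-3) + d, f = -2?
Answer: 1/477 ≈ 0.0020964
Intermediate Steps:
p(v, d) = -18 + d
T = 36 (T = -2*(-18 + 0) = -2*(-18) = 36)
w = -144 (w = -4*36 = -144)
q(K) = 10 - 4*K (q(K) = -6 - 4*(K - 4) = -6 - 4*(-4 + K) = -6 + (16 - 4*K) = 10 - 4*K)
1/(q(w) + y(-143)) = 1/((10 - 4*(-144)) - 109) = 1/((10 + 576) - 109) = 1/(586 - 109) = 1/477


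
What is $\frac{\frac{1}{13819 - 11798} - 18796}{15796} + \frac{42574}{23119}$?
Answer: $\frac{480905420899}{738044390204} \approx 0.65159$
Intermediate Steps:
$\frac{\frac{1}{13819 - 11798} - 18796}{15796} + \frac{42574}{23119} = \left(\frac{1}{2021} - 18796\right) \frac{1}{15796} + 42574 \cdot \frac{1}{23119} = \left(\frac{1}{2021} - 18796\right) \frac{1}{15796} + \frac{42574}{23119} = \left(- \frac{37986715}{2021}\right) \frac{1}{15796} + \frac{42574}{23119} = - \frac{37986715}{31923716} + \frac{42574}{23119} = \frac{480905420899}{738044390204}$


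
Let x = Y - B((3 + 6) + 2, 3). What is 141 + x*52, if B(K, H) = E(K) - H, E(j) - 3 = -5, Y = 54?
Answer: 3209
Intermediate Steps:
E(j) = -2 (E(j) = 3 - 5 = -2)
B(K, H) = -2 - H
x = 59 (x = 54 - (-2 - 1*3) = 54 - (-2 - 3) = 54 - 1*(-5) = 54 + 5 = 59)
141 + x*52 = 141 + 59*52 = 141 + 3068 = 3209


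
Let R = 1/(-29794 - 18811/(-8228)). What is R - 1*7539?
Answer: -1848006588347/245126221 ≈ -7539.0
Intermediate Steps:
R = -8228/245126221 (R = 1/(-29794 - 18811*(-1/8228)) = 1/(-29794 + 18811/8228) = 1/(-245126221/8228) = -8228/245126221 ≈ -3.3566e-5)
R - 1*7539 = -8228/245126221 - 1*7539 = -8228/245126221 - 7539 = -1848006588347/245126221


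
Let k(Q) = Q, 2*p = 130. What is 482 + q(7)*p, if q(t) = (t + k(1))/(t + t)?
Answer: 3634/7 ≈ 519.14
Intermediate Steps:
p = 65 (p = (½)*130 = 65)
q(t) = (1 + t)/(2*t) (q(t) = (t + 1)/(t + t) = (1 + t)/((2*t)) = (1 + t)*(1/(2*t)) = (1 + t)/(2*t))
482 + q(7)*p = 482 + ((½)*(1 + 7)/7)*65 = 482 + ((½)*(⅐)*8)*65 = 482 + (4/7)*65 = 482 + 260/7 = 3634/7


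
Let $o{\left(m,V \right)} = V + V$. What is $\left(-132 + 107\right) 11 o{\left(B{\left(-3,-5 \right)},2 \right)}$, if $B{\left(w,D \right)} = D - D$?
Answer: $-1100$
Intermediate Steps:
$B{\left(w,D \right)} = 0$
$o{\left(m,V \right)} = 2 V$
$\left(-132 + 107\right) 11 o{\left(B{\left(-3,-5 \right)},2 \right)} = \left(-132 + 107\right) 11 \cdot 2 \cdot 2 = - 25 \cdot 11 \cdot 4 = \left(-25\right) 44 = -1100$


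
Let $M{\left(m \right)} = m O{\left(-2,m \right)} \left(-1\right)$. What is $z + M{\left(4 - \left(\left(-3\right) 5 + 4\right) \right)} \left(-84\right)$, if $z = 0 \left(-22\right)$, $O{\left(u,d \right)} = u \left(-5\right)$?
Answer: $12600$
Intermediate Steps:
$O{\left(u,d \right)} = - 5 u$
$z = 0$
$M{\left(m \right)} = - 10 m$ ($M{\left(m \right)} = m \left(\left(-5\right) \left(-2\right)\right) \left(-1\right) = m 10 \left(-1\right) = 10 m \left(-1\right) = - 10 m$)
$z + M{\left(4 - \left(\left(-3\right) 5 + 4\right) \right)} \left(-84\right) = 0 + - 10 \left(4 - \left(\left(-3\right) 5 + 4\right)\right) \left(-84\right) = 0 + - 10 \left(4 - \left(-15 + 4\right)\right) \left(-84\right) = 0 + - 10 \left(4 - -11\right) \left(-84\right) = 0 + - 10 \left(4 + 11\right) \left(-84\right) = 0 + \left(-10\right) 15 \left(-84\right) = 0 - -12600 = 0 + 12600 = 12600$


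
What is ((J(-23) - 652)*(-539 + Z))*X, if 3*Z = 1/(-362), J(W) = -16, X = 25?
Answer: 4887714250/543 ≈ 9.0013e+6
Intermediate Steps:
Z = -1/1086 (Z = (⅓)/(-362) = (⅓)*(-1/362) = -1/1086 ≈ -0.00092081)
((J(-23) - 652)*(-539 + Z))*X = ((-16 - 652)*(-539 - 1/1086))*25 = -668*(-585355/1086)*25 = (195508570/543)*25 = 4887714250/543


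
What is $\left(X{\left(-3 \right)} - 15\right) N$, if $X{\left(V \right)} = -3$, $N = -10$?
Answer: $180$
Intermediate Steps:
$\left(X{\left(-3 \right)} - 15\right) N = \left(-3 - 15\right) \left(-10\right) = \left(-18\right) \left(-10\right) = 180$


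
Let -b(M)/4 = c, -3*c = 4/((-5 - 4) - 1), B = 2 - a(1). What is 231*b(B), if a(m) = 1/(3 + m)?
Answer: -616/5 ≈ -123.20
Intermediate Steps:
B = 7/4 (B = 2 - 1/(3 + 1) = 2 - 1/4 = 7/4 ≈ 1.7500)
c = 2/15 (c = -4/(3*((-5 - 4) - 1)) = -4/(3*(-9 - 1)) = -4/(3*(-10)) = -4*(-1)/(3*10) = -1/3*(-2/5) = 2/15 ≈ 0.13333)
b(M) = -8/15 (b(M) = -4*2/15 = -8/15)
231*b(B) = 231*(-8/15) = -616/5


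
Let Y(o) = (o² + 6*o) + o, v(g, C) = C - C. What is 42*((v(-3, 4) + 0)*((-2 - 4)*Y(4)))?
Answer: 0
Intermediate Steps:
v(g, C) = 0
Y(o) = o² + 7*o
42*((v(-3, 4) + 0)*((-2 - 4)*Y(4))) = 42*((0 + 0)*((-2 - 4)*(4*(7 + 4)))) = 42*(0*(-24*11)) = 42*(0*(-6*44)) = 42*(0*(-264)) = 42*0 = 0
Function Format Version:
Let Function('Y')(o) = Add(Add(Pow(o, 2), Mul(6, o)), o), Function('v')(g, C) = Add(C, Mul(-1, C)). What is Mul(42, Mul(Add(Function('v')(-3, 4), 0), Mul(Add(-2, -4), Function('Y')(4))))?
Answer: 0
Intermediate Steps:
Function('v')(g, C) = 0
Function('Y')(o) = Add(Pow(o, 2), Mul(7, o))
Mul(42, Mul(Add(Function('v')(-3, 4), 0), Mul(Add(-2, -4), Function('Y')(4)))) = Mul(42, Mul(Add(0, 0), Mul(Add(-2, -4), Mul(4, Add(7, 4))))) = Mul(42, Mul(0, Mul(-6, Mul(4, 11)))) = Mul(42, Mul(0, Mul(-6, 44))) = Mul(42, Mul(0, -264)) = Mul(42, 0) = 0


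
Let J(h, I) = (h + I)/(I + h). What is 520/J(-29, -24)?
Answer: 520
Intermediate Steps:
J(h, I) = 1 (J(h, I) = (I + h)/(I + h) = 1)
520/J(-29, -24) = 520/1 = 520*1 = 520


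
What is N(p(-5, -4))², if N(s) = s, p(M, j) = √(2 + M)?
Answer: -3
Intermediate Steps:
N(p(-5, -4))² = (√(2 - 5))² = (√(-3))² = (I*√3)² = -3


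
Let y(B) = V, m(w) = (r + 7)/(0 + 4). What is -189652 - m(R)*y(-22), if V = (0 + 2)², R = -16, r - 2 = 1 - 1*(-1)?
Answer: -189663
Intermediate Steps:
r = 4 (r = 2 + (1 - 1*(-1)) = 2 + (1 + 1) = 2 + 2 = 4)
m(w) = 11/4 (m(w) = (4 + 7)/(0 + 4) = 11/4)
V = 4 (V = 2² = 4)
y(B) = 4
-189652 - m(R)*y(-22) = -189652 - 11*4/4 = -189652 - 1*11 = -189652 - 11 = -189663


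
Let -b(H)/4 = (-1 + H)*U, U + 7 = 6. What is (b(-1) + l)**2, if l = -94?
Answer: 10404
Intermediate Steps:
U = -1 (U = -7 + 6 = -1)
b(H) = -4 + 4*H (b(H) = -4*(-1 + H)*(-1) = -4*(1 - H) = -4 + 4*H)
(b(-1) + l)**2 = ((-4 + 4*(-1)) - 94)**2 = ((-4 - 4) - 94)**2 = (-8 - 94)**2 = (-102)**2 = 10404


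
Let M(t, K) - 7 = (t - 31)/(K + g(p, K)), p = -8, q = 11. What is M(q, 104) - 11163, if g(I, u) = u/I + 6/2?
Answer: -524342/47 ≈ -11156.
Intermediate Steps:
g(I, u) = 3 + u/I (g(I, u) = u/I + 6*(½) = u/I + 3 = 3 + u/I)
M(t, K) = 7 + (-31 + t)/(3 + 7*K/8) (M(t, K) = 7 + (t - 31)/(K + (3 + K/(-8))) = 7 + (-31 + t)/(K + (3 + K*(-⅛))) = 7 + (-31 + t)/(K + (3 - K/8)) = 7 + (-31 + t)/(3 + 7*K/8))
M(q, 104) - 11163 = (-80 + 8*11 + 49*104)/(24 + 7*104) - 11163 = (-80 + 88 + 5096)/(24 + 728) - 11163 = 5104/752 - 11163 = (1/752)*5104 - 11163 = 319/47 - 11163 = -524342/47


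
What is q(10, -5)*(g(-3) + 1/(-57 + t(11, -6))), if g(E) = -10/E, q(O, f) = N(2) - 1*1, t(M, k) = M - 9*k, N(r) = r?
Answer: 83/24 ≈ 3.4583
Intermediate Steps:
q(O, f) = 1 (q(O, f) = 2 - 1*1 = 2 - 1 = 1)
q(10, -5)*(g(-3) + 1/(-57 + t(11, -6))) = 1*(-10/(-3) + 1/(-57 + (11 - 9*(-6)))) = 1*(-10*(-⅓) + 1/(-57 + (11 + 54))) = 1*(10/3 + 1/(-57 + 65)) = 1*(10/3 + 1/8) = 1*(10/3 + ⅛) = 1*(83/24) = 83/24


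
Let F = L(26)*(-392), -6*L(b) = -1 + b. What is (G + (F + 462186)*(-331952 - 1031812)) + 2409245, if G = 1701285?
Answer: -632535998774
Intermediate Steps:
L(b) = ⅙ - b/6 (L(b) = -(-1 + b)/6 = ⅙ - b/6)
F = 4900/3 (F = (⅙ - ⅙*26)*(-392) = (⅙ - 13/3)*(-392) = -25/6*(-392) = 4900/3 ≈ 1633.3)
(G + (F + 462186)*(-331952 - 1031812)) + 2409245 = (1701285 + (4900/3 + 462186)*(-331952 - 1031812)) + 2409245 = (1701285 + (1391458/3)*(-1363764)) + 2409245 = (1701285 - 632540109304) + 2409245 = -632538408019 + 2409245 = -632535998774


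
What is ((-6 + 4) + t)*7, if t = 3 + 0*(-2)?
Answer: 7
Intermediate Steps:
t = 3 (t = 3 + 0 = 3)
((-6 + 4) + t)*7 = ((-6 + 4) + 3)*7 = (-2 + 3)*7 = 1*7 = 7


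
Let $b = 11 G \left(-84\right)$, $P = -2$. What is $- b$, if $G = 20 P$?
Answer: $-36960$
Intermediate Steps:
$G = -40$ ($G = 20 \left(-2\right) = -40$)
$b = 36960$ ($b = 11 \left(-40\right) \left(-84\right) = \left(-440\right) \left(-84\right) = 36960$)
$- b = \left(-1\right) 36960 = -36960$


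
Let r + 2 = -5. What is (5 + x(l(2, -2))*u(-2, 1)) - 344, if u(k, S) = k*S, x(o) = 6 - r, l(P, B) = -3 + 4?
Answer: -365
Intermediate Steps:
r = -7 (r = -2 - 5 = -7)
l(P, B) = 1
x(o) = 13 (x(o) = 6 - 1*(-7) = 6 + 7 = 13)
u(k, S) = S*k
(5 + x(l(2, -2))*u(-2, 1)) - 344 = (5 + 13*(1*(-2))) - 344 = (5 + 13*(-2)) - 344 = (5 - 26) - 344 = -21 - 344 = -365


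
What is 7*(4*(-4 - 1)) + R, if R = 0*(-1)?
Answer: -140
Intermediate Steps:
R = 0
7*(4*(-4 - 1)) + R = 7*(4*(-4 - 1)) + 0 = 7*(4*(-5)) + 0 = 7*(-20) + 0 = -140 + 0 = -140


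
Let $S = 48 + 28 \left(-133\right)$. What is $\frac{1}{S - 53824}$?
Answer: $- \frac{1}{57500} \approx -1.7391 \cdot 10^{-5}$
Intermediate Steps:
$S = -3676$ ($S = 48 - 3724 = -3676$)
$\frac{1}{S - 53824} = \frac{1}{-3676 - 53824} = \frac{1}{-57500} = - \frac{1}{57500}$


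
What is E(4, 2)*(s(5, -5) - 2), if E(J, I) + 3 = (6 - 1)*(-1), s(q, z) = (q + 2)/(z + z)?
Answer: 108/5 ≈ 21.600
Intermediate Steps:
s(q, z) = (2 + q)/(2*z) (s(q, z) = (2 + q)/((2*z)) = (2 + q)*(1/(2*z)) = (2 + q)/(2*z))
E(J, I) = -8 (E(J, I) = -3 + (6 - 1)*(-1) = -3 + 5*(-1) = -3 - 5 = -8)
E(4, 2)*(s(5, -5) - 2) = -8*((½)*(2 + 5)/(-5) - 2) = -8*((½)*(-⅕)*7 - 2) = -8*(-7/10 - 2) = -8*(-27/10) = 108/5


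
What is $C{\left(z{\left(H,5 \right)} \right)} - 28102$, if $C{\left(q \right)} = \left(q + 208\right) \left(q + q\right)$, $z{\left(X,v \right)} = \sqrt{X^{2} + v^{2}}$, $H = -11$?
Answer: $-27810 + 416 \sqrt{146} \approx -22783.0$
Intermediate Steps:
$C{\left(q \right)} = 2 q \left(208 + q\right)$ ($C{\left(q \right)} = \left(208 + q\right) 2 q = 2 q \left(208 + q\right)$)
$C{\left(z{\left(H,5 \right)} \right)} - 28102 = 2 \sqrt{\left(-11\right)^{2} + 5^{2}} \left(208 + \sqrt{\left(-11\right)^{2} + 5^{2}}\right) - 28102 = 2 \sqrt{121 + 25} \left(208 + \sqrt{121 + 25}\right) - 28102 = 2 \sqrt{146} \left(208 + \sqrt{146}\right) - 28102 = -28102 + 2 \sqrt{146} \left(208 + \sqrt{146}\right)$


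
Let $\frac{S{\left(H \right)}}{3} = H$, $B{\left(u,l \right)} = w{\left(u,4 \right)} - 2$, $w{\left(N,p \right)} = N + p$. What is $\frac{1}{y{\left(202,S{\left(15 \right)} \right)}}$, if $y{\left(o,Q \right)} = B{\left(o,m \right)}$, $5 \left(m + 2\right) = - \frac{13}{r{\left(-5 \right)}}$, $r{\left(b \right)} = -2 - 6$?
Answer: $\frac{1}{204} \approx 0.004902$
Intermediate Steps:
$r{\left(b \right)} = -8$ ($r{\left(b \right)} = -2 - 6 = -8$)
$m = - \frac{67}{40}$ ($m = -2 + \frac{\left(-13\right) \frac{1}{-8}}{5} = -2 + \frac{\left(-13\right) \left(- \frac{1}{8}\right)}{5} = -2 + \frac{1}{5} \cdot \frac{13}{8} = -2 + \frac{13}{40} = - \frac{67}{40} \approx -1.675$)
$B{\left(u,l \right)} = 2 + u$ ($B{\left(u,l \right)} = \left(u + 4\right) - 2 = \left(4 + u\right) - 2 = 2 + u$)
$S{\left(H \right)} = 3 H$
$y{\left(o,Q \right)} = 2 + o$
$\frac{1}{y{\left(202,S{\left(15 \right)} \right)}} = \frac{1}{2 + 202} = \frac{1}{204}$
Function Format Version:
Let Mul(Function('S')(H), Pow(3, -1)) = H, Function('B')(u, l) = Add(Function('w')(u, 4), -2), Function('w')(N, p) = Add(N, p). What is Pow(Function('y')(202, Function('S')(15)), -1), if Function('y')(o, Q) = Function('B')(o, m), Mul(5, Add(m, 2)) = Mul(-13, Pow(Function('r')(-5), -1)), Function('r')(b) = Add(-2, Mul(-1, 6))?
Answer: Rational(1, 204) ≈ 0.0049020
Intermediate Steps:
Function('r')(b) = -8 (Function('r')(b) = Add(-2, -6) = -8)
m = Rational(-67, 40) (m = Add(-2, Mul(Rational(1, 5), Mul(-13, Pow(-8, -1)))) = Add(-2, Mul(Rational(1, 5), Mul(-13, Rational(-1, 8)))) = Add(-2, Mul(Rational(1, 5), Rational(13, 8))) = Add(-2, Rational(13, 40)) = Rational(-67, 40) ≈ -1.6750)
Function('B')(u, l) = Add(2, u) (Function('B')(u, l) = Add(Add(u, 4), -2) = Add(Add(4, u), -2) = Add(2, u))
Function('S')(H) = Mul(3, H)
Function('y')(o, Q) = Add(2, o)
Pow(Function('y')(202, Function('S')(15)), -1) = Pow(Add(2, 202), -1) = Pow(204, -1) = Rational(1, 204)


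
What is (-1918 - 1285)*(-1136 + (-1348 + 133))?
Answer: 7530253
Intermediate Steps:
(-1918 - 1285)*(-1136 + (-1348 + 133)) = -3203*(-1136 - 1215) = -3203*(-2351) = 7530253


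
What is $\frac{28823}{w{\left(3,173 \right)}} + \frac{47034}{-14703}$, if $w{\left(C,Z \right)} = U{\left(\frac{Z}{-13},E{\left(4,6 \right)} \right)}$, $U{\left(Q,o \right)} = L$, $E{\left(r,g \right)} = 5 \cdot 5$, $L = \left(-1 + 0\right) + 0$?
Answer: $- \frac{10867477}{377} \approx -28826.0$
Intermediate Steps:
$L = -1$ ($L = -1 + 0 = -1$)
$E{\left(r,g \right)} = 25$
$U{\left(Q,o \right)} = -1$
$w{\left(C,Z \right)} = -1$
$\frac{28823}{w{\left(3,173 \right)}} + \frac{47034}{-14703} = \frac{28823}{-1} + \frac{47034}{-14703} = 28823 \left(-1\right) + 47034 \left(- \frac{1}{14703}\right) = -28823 - \frac{1206}{377} = - \frac{10867477}{377}$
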